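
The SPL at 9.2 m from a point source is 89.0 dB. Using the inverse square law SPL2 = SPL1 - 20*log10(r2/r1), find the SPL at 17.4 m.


r2/r1 = 17.4/9.2 = 1.8913
Correction = 20*log10(1.8913) = 5.53521 dB
SPL2 = 89.0 - 5.53521 = 83.465 dB


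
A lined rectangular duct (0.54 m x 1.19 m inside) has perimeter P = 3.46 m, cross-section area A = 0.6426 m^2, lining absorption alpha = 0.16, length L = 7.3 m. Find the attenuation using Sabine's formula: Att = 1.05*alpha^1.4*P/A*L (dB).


alpha^1.4 = 0.16^1.4 = 0.076872
Attenuation rate = 1.05 * alpha^1.4 * P / A
= 1.05 * 0.076872 * 3.46 / 0.6426 = 0.434603 dB/m
Total Att = 0.434603 * 7.3 = 3.1726 dB


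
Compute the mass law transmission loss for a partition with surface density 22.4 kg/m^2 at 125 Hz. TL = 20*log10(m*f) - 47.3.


m * f = 22.4 * 125 = 2800
20*log10(2800) = 68.9432 dB
TL = 68.9432 - 47.3 = 21.643 dB


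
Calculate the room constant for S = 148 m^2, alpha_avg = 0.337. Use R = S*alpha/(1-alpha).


R = 148 * 0.337 / (1 - 0.337) = 75.228 m^2


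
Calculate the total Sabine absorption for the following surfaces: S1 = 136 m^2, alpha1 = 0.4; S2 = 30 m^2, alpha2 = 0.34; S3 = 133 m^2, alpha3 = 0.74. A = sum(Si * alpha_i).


136 * 0.4 = 54.4
30 * 0.34 = 10.2
133 * 0.74 = 98.42
A_total = 54.4 + 10.2 + 98.42 = 163.02 m^2


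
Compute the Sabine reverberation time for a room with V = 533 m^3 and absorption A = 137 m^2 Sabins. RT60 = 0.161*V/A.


RT60 = 0.161 * 533 / 137 = 0.62637 s


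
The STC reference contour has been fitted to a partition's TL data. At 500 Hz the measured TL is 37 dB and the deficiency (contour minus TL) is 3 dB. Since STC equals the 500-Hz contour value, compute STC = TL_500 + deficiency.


By ASTM E413, STC = value of the fitted reference contour at 500 Hz.
Contour value at 500 Hz = TL_500 + deficiency = 37 + 3 = 40
STC = 40


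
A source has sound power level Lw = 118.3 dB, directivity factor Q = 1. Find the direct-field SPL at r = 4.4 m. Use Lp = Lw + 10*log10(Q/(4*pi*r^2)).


4*pi*r^2 = 4*pi*4.4^2 = 243.285 m^2
Q / (4*pi*r^2) = 1 / 243.285 = 0.00411041
Lp = 118.3 + 10*log10(0.00411041) = 94.439 dB


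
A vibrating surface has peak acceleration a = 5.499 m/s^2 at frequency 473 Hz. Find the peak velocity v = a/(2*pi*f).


omega = 2*pi*f = 2*pi*473 = 2971.95 rad/s
v = a / omega = 5.499 / 2971.95 = 0.0018503 m/s


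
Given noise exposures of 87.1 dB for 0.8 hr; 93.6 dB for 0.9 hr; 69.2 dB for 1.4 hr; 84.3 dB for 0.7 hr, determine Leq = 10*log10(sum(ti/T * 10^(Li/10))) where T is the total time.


T_total = 0.8 + 0.9 + 1.4 + 0.7 = 3.8 hr
(0.8/3.8) * 10^(87.1/10) = 1.07971e+08
(0.9/3.8) * 10^(93.6/10) = 5.42574e+08
(1.4/3.8) * 10^(69.2/10) = 3.06439e+06
(0.7/3.8) * 10^(84.3/10) = 4.95809e+07
Sum = 1.07971e+08 + 5.42574e+08 + 3.06439e+06 + 4.95809e+07 = 7.0319e+08
Leq = 10*log10(7.0319e+08) = 88.471 dB


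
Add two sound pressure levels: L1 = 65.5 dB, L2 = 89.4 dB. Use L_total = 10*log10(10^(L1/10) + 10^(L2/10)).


10^(65.5/10) = 3.54813e+06
10^(89.4/10) = 8.70964e+08
Sum = 3.54813e+06 + 8.70964e+08 = 8.74512e+08
L_total = 10*log10(8.74512e+08) = 89.418 dB


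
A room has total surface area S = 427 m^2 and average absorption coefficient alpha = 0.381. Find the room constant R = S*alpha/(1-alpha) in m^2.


R = 427 * 0.381 / (1 - 0.381) = 262.82 m^2


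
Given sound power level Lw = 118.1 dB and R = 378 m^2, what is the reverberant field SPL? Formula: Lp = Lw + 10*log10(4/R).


4/R = 4/378 = 0.010582
Lp = 118.1 + 10*log10(0.010582) = 98.346 dB


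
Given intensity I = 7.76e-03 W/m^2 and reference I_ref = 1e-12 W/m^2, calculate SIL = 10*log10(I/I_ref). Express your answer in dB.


I / I_ref = 7.76e-03 / 1e-12 = 7.76e+09
SIL = 10 * log10(7.76e+09) = 98.899 dB


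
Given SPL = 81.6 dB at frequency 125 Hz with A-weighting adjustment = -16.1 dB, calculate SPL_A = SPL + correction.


A-weighting table: 125 Hz -> -16.1 dB correction
SPL_A = SPL + correction = 81.6 + (-16.1) = 65.5 dBA


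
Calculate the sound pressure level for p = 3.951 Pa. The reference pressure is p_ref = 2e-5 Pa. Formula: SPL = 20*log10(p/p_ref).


p / p_ref = 3.951 / 2e-5 = 197550
SPL = 20 * log10(197550) = 105.91 dB


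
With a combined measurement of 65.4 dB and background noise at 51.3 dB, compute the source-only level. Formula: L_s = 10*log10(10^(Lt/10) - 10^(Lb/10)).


10^(65.4/10) = 3.46737e+06
10^(51.3/10) = 134896
Difference = 3.46737e+06 - 134896 = 3.33247e+06
L_source = 10*log10(3.33247e+06) = 65.228 dB


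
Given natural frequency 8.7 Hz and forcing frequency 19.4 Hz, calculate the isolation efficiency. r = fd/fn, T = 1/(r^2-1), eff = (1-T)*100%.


r = 19.4 / 8.7 = 2.22989
r^2 - 1 = 2.22989^2 - 1 = 3.97241
T = 1/3.97241 = 0.251736
Efficiency = (1 - 0.251736)*100 = 74.826 %


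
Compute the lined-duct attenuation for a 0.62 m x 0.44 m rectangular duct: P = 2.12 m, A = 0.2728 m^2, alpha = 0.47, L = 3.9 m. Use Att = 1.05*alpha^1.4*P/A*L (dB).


alpha^1.4 = 0.47^1.4 = 0.347486
Attenuation rate = 1.05 * alpha^1.4 * P / A
= 1.05 * 0.347486 * 2.12 / 0.2728 = 2.83542 dB/m
Total Att = 2.83542 * 3.9 = 11.058 dB


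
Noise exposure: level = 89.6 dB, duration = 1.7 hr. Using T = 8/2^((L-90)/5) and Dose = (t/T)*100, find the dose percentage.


T_allowed = 8 / 2^((89.6 - 90)/5) = 8.45614 hr
Dose = 1.7 / 8.45614 * 100 = 20.104 %


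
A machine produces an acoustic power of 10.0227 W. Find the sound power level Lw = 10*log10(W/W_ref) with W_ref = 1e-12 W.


W / W_ref = 10.0227 / 1e-12 = 1.00227e+13
Lw = 10 * log10(1.00227e+13) = 130.01 dB


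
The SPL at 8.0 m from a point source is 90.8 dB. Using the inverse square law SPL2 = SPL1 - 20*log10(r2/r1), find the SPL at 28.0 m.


r2/r1 = 28.0/8.0 = 3.5
Correction = 20*log10(3.5) = 10.8814 dB
SPL2 = 90.8 - 10.8814 = 79.919 dB


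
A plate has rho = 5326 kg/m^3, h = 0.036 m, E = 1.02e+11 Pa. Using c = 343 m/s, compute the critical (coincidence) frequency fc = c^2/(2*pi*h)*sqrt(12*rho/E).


12*rho/E = 12*5326/1.02e+11 = 6.26588e-07
sqrt(12*rho/E) = sqrt(6.26588e-07) = 0.000791573
c^2/(2*pi*h) = 343^2/(2*pi*0.036) = 520123
fc = 520123 * 0.000791573 = 411.72 Hz


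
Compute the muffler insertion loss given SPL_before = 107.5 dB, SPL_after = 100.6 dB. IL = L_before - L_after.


Insertion loss = SPL without muffler - SPL with muffler
IL = 107.5 - 100.6 = 6.9 dB


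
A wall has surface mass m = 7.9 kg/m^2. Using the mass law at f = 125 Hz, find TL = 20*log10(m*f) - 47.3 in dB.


m * f = 7.9 * 125 = 987.5
20*log10(987.5) = 59.8907 dB
TL = 59.8907 - 47.3 = 12.591 dB


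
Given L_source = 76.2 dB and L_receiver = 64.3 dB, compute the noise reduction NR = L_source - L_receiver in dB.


NR = L_source - L_receiver (difference between source and receiving room levels)
NR = 76.2 - 64.3 = 11.9 dB


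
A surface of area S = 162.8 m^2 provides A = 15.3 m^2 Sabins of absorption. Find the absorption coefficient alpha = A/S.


Absorption coefficient = absorbed power / incident power
alpha = A / S = 15.3 / 162.8 = 0.09398


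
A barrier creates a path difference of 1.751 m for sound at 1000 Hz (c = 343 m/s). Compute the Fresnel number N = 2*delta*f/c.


N = 2*delta*f/c = 2*delta/lambda, where lambda = c/f
lambda = 343 / 1000 = 0.343 m
N = 2 * 1.751 / 0.343 = 10.21


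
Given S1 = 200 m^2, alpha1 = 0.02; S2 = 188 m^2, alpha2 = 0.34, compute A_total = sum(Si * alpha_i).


200 * 0.02 = 4
188 * 0.34 = 63.92
A_total = 4 + 63.92 = 67.92 m^2


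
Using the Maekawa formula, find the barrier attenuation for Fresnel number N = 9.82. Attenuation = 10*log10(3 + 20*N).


3 + 20*N = 3 + 20*9.82 = 199.4
Att = 10*log10(199.4) = 22.997 dB


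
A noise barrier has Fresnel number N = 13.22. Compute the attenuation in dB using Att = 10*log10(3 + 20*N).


3 + 20*N = 3 + 20*13.22 = 267.4
Att = 10*log10(267.4) = 24.272 dB


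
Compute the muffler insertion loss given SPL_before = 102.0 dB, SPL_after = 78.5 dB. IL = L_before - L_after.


Insertion loss = SPL without muffler - SPL with muffler
IL = 102.0 - 78.5 = 23.5 dB


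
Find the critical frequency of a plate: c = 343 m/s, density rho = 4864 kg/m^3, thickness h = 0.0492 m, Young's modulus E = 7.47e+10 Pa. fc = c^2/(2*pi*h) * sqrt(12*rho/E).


12*rho/E = 12*4864/7.47e+10 = 7.81365e-07
sqrt(12*rho/E) = sqrt(7.81365e-07) = 0.000883949
c^2/(2*pi*h) = 343^2/(2*pi*0.0492) = 380578
fc = 380578 * 0.000883949 = 336.41 Hz


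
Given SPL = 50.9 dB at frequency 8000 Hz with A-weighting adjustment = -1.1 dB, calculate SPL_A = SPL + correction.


A-weighting table: 8000 Hz -> -1.1 dB correction
SPL_A = SPL + correction = 50.9 + (-1.1) = 49.8 dBA


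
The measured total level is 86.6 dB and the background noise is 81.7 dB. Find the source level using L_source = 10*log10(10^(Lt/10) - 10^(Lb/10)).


10^(86.6/10) = 4.57088e+08
10^(81.7/10) = 1.47911e+08
Difference = 4.57088e+08 - 1.47911e+08 = 3.09177e+08
L_source = 10*log10(3.09177e+08) = 84.902 dB


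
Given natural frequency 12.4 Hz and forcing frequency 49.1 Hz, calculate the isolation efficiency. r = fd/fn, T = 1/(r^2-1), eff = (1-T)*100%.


r = 49.1 / 12.4 = 3.95968
r^2 - 1 = 3.95968^2 - 1 = 14.6791
T = 1/14.6791 = 0.0681241
Efficiency = (1 - 0.0681241)*100 = 93.188 %


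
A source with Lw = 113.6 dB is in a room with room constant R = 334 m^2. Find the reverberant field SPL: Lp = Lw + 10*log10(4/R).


4/R = 4/334 = 0.011976
Lp = 113.6 + 10*log10(0.011976) = 94.383 dB


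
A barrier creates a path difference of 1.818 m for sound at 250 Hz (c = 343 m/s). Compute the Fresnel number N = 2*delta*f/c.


N = 2*delta*f/c = 2*delta/lambda, where lambda = c/f
lambda = 343 / 250 = 1.372 m
N = 2 * 1.818 / 1.372 = 2.6501


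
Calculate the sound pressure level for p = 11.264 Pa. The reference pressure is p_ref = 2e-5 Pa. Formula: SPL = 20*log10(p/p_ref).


p / p_ref = 11.264 / 2e-5 = 563200
SPL = 20 * log10(563200) = 115.01 dB


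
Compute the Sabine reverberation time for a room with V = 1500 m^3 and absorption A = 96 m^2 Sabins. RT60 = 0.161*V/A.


RT60 = 0.161 * 1500 / 96 = 2.5156 s


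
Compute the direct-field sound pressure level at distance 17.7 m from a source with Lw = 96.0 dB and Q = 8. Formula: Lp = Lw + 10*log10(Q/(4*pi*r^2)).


4*pi*r^2 = 4*pi*17.7^2 = 3936.92 m^2
Q / (4*pi*r^2) = 8 / 3936.92 = 0.00203205
Lp = 96.0 + 10*log10(0.00203205) = 69.079 dB


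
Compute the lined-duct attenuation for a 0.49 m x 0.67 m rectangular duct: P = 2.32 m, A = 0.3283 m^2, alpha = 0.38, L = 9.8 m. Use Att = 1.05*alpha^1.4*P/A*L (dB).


alpha^1.4 = 0.38^1.4 = 0.258046
Attenuation rate = 1.05 * alpha^1.4 * P / A
= 1.05 * 0.258046 * 2.32 / 0.3283 = 1.91471 dB/m
Total Att = 1.91471 * 9.8 = 18.764 dB


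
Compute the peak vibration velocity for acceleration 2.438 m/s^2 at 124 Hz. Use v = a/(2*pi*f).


omega = 2*pi*f = 2*pi*124 = 779.115 rad/s
v = a / omega = 2.438 / 779.115 = 0.0031292 m/s


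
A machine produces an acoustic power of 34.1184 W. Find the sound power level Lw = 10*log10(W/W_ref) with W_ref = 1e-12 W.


W / W_ref = 34.1184 / 1e-12 = 3.41184e+13
Lw = 10 * log10(3.41184e+13) = 135.33 dB


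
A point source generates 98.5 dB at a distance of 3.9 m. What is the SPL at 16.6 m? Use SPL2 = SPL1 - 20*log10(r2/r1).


r2/r1 = 16.6/3.9 = 4.25641
Correction = 20*log10(4.25641) = 12.5809 dB
SPL2 = 98.5 - 12.5809 = 85.919 dB


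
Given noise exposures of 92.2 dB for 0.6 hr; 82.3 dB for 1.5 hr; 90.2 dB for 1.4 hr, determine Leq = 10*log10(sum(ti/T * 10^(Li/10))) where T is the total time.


T_total = 0.6 + 1.5 + 1.4 = 3.5 hr
(0.6/3.5) * 10^(92.2/10) = 2.84501e+08
(1.5/3.5) * 10^(82.3/10) = 7.27819e+07
(1.4/3.5) * 10^(90.2/10) = 4.18851e+08
Sum = 2.84501e+08 + 7.27819e+07 + 4.18851e+08 = 7.76134e+08
Leq = 10*log10(7.76134e+08) = 88.899 dB


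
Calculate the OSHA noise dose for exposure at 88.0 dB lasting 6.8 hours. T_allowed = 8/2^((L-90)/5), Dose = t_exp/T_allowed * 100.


T_allowed = 8 / 2^((88.0 - 90)/5) = 10.5561 hr
Dose = 6.8 / 10.5561 * 100 = 64.418 %


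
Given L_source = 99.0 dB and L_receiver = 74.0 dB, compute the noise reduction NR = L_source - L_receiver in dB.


NR = L_source - L_receiver (difference between source and receiving room levels)
NR = 99.0 - 74.0 = 25 dB


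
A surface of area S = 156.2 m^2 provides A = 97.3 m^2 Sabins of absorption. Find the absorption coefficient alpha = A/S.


Absorption coefficient = absorbed power / incident power
alpha = A / S = 97.3 / 156.2 = 0.62292


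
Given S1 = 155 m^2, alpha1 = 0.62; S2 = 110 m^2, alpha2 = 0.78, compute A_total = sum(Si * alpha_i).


155 * 0.62 = 96.1
110 * 0.78 = 85.8
A_total = 96.1 + 85.8 = 181.9 m^2


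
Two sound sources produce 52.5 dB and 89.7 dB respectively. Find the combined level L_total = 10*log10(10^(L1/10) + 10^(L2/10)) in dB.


10^(52.5/10) = 177828
10^(89.7/10) = 9.33254e+08
Sum = 177828 + 9.33254e+08 = 9.33432e+08
L_total = 10*log10(9.33432e+08) = 89.701 dB


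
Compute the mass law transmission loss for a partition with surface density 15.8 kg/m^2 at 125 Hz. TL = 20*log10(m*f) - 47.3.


m * f = 15.8 * 125 = 1975
20*log10(1975) = 65.9113 dB
TL = 65.9113 - 47.3 = 18.611 dB


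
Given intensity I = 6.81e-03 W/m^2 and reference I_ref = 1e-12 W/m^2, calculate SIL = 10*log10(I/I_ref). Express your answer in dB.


I / I_ref = 6.81e-03 / 1e-12 = 6.81e+09
SIL = 10 * log10(6.81e+09) = 98.331 dB


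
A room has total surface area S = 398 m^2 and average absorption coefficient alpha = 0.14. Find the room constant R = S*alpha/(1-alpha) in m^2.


R = 398 * 0.14 / (1 - 0.14) = 64.791 m^2


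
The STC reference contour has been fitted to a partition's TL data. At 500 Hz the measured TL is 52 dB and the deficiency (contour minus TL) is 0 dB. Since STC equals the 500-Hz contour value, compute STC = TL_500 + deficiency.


By ASTM E413, STC = value of the fitted reference contour at 500 Hz.
Contour value at 500 Hz = TL_500 + deficiency = 52 + 0 = 52
STC = 52


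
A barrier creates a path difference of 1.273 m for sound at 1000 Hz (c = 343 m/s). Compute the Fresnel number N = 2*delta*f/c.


N = 2*delta*f/c = 2*delta/lambda, where lambda = c/f
lambda = 343 / 1000 = 0.343 m
N = 2 * 1.273 / 0.343 = 7.4227


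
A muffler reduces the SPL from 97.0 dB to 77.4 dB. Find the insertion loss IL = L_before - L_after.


Insertion loss = SPL without muffler - SPL with muffler
IL = 97.0 - 77.4 = 19.6 dB


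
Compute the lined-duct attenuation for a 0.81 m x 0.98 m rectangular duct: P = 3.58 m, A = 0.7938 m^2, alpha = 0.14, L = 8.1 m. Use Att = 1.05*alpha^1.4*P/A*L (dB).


alpha^1.4 = 0.14^1.4 = 0.0637645
Attenuation rate = 1.05 * alpha^1.4 * P / A
= 1.05 * 0.0637645 * 3.58 / 0.7938 = 0.301954 dB/m
Total Att = 0.301954 * 8.1 = 2.4458 dB


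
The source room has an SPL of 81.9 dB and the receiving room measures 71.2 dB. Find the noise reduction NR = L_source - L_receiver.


NR = L_source - L_receiver (difference between source and receiving room levels)
NR = 81.9 - 71.2 = 10.7 dB


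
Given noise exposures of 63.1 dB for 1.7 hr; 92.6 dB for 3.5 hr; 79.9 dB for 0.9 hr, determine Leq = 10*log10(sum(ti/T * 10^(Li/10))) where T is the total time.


T_total = 1.7 + 3.5 + 0.9 = 6.1 hr
(1.7/6.1) * 10^(63.1/10) = 569009
(3.5/6.1) * 10^(92.6/10) = 1.04409e+09
(0.9/6.1) * 10^(79.9/10) = 1.44183e+07
Sum = 569009 + 1.04409e+09 + 1.44183e+07 = 1.05908e+09
Leq = 10*log10(1.05908e+09) = 90.249 dB


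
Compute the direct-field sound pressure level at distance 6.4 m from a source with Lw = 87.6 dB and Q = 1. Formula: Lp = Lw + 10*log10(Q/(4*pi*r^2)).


4*pi*r^2 = 4*pi*6.4^2 = 514.719 m^2
Q / (4*pi*r^2) = 1 / 514.719 = 0.00194281
Lp = 87.6 + 10*log10(0.00194281) = 60.484 dB


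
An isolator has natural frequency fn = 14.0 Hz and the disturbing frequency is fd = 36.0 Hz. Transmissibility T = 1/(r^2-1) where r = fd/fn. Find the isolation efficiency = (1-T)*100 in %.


r = 36.0 / 14.0 = 2.57143
r^2 - 1 = 2.57143^2 - 1 = 5.61225
T = 1/5.61225 = 0.178182
Efficiency = (1 - 0.178182)*100 = 82.182 %


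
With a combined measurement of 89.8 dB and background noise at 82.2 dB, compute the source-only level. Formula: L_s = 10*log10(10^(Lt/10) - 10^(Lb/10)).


10^(89.8/10) = 9.54993e+08
10^(82.2/10) = 1.65959e+08
Difference = 9.54993e+08 - 1.65959e+08 = 7.89034e+08
L_source = 10*log10(7.89034e+08) = 88.971 dB


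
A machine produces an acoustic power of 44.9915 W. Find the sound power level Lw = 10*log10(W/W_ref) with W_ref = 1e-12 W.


W / W_ref = 44.9915 / 1e-12 = 4.49915e+13
Lw = 10 * log10(4.49915e+13) = 136.53 dB


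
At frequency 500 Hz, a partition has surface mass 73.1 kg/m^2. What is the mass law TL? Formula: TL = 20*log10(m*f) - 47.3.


m * f = 73.1 * 500 = 36550
20*log10(36550) = 91.2577 dB
TL = 91.2577 - 47.3 = 43.958 dB


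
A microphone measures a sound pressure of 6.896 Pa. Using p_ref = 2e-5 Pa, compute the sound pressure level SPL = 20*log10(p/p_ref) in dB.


p / p_ref = 6.896 / 2e-5 = 344800
SPL = 20 * log10(344800) = 110.75 dB


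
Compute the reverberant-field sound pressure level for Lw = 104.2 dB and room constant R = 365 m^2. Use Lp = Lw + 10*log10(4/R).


4/R = 4/365 = 0.0109589
Lp = 104.2 + 10*log10(0.0109589) = 84.598 dB


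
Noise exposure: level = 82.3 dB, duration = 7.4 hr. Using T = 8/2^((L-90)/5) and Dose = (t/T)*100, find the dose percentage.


T_allowed = 8 / 2^((82.3 - 90)/5) = 23.2636 hr
Dose = 7.4 / 23.2636 * 100 = 31.809 %


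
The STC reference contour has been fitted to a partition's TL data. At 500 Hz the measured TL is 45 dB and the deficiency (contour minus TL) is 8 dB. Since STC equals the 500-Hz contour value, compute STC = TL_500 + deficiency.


By ASTM E413, STC = value of the fitted reference contour at 500 Hz.
Contour value at 500 Hz = TL_500 + deficiency = 45 + 8 = 53
STC = 53


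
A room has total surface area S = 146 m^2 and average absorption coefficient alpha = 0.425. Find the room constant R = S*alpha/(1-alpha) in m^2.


R = 146 * 0.425 / (1 - 0.425) = 107.91 m^2


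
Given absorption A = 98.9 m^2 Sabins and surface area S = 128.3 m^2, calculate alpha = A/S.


Absorption coefficient = absorbed power / incident power
alpha = A / S = 98.9 / 128.3 = 0.77085


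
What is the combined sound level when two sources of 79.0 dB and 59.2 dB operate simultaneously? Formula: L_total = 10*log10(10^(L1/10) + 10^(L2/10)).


10^(79.0/10) = 7.94328e+07
10^(59.2/10) = 831764
Sum = 7.94328e+07 + 831764 = 8.02646e+07
L_total = 10*log10(8.02646e+07) = 79.045 dB


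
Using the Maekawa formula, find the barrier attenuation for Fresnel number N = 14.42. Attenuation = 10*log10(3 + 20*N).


3 + 20*N = 3 + 20*14.42 = 291.4
Att = 10*log10(291.4) = 24.645 dB


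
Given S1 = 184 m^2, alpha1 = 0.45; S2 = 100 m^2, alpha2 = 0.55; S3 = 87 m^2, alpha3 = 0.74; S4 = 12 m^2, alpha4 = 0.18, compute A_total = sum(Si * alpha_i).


184 * 0.45 = 82.8
100 * 0.55 = 55
87 * 0.74 = 64.38
12 * 0.18 = 2.16
A_total = 82.8 + 55 + 64.38 + 2.16 = 204.34 m^2


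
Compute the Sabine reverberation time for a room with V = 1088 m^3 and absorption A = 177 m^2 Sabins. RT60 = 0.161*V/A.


RT60 = 0.161 * 1088 / 177 = 0.98965 s


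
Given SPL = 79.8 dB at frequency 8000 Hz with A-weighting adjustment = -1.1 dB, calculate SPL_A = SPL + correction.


A-weighting table: 8000 Hz -> -1.1 dB correction
SPL_A = SPL + correction = 79.8 + (-1.1) = 78.7 dBA


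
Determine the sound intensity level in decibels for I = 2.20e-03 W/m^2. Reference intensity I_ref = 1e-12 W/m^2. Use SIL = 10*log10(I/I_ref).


I / I_ref = 2.20e-03 / 1e-12 = 2.2e+09
SIL = 10 * log10(2.2e+09) = 93.424 dB


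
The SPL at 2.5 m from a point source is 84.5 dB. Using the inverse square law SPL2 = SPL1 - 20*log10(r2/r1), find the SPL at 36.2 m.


r2/r1 = 36.2/2.5 = 14.48
Correction = 20*log10(14.48) = 23.2154 dB
SPL2 = 84.5 - 23.2154 = 61.285 dB


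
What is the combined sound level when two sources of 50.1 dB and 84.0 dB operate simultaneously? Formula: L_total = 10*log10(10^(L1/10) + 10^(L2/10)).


10^(50.1/10) = 102329
10^(84.0/10) = 2.51189e+08
Sum = 102329 + 2.51189e+08 = 2.51291e+08
L_total = 10*log10(2.51291e+08) = 84.002 dB


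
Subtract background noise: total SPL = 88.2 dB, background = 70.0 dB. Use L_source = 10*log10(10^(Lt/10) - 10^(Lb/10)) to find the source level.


10^(88.2/10) = 6.60693e+08
10^(70.0/10) = 1e+07
Difference = 6.60693e+08 - 1e+07 = 6.50693e+08
L_source = 10*log10(6.50693e+08) = 88.134 dB


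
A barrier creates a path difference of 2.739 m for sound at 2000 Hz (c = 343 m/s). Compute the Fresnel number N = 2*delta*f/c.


N = 2*delta*f/c = 2*delta/lambda, where lambda = c/f
lambda = 343 / 2000 = 0.1715 m
N = 2 * 2.739 / 0.1715 = 31.942


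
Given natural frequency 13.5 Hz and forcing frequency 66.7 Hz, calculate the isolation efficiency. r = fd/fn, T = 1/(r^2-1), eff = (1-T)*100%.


r = 66.7 / 13.5 = 4.94074
r^2 - 1 = 4.94074^2 - 1 = 23.4109
T = 1/23.4109 = 0.0427151
Efficiency = (1 - 0.0427151)*100 = 95.728 %


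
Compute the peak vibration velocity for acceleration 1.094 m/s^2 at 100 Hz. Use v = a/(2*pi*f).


omega = 2*pi*f = 2*pi*100 = 628.319 rad/s
v = a / omega = 1.094 / 628.319 = 0.0017412 m/s


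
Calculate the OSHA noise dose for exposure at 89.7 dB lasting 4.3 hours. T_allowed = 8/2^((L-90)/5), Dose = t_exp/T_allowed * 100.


T_allowed = 8 / 2^((89.7 - 90)/5) = 8.33973 hr
Dose = 4.3 / 8.33973 * 100 = 51.56 %


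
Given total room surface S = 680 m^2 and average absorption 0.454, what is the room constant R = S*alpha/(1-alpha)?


R = 680 * 0.454 / (1 - 0.454) = 565.42 m^2


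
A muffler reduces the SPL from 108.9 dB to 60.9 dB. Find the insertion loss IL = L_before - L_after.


Insertion loss = SPL without muffler - SPL with muffler
IL = 108.9 - 60.9 = 48 dB


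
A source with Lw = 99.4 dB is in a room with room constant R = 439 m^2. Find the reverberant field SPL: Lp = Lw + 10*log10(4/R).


4/R = 4/439 = 0.00911162
Lp = 99.4 + 10*log10(0.00911162) = 78.996 dB


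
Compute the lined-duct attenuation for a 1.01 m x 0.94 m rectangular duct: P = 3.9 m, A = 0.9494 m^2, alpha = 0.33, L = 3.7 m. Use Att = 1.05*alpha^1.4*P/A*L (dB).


alpha^1.4 = 0.33^1.4 = 0.211797
Attenuation rate = 1.05 * alpha^1.4 * P / A
= 1.05 * 0.211797 * 3.9 / 0.9494 = 0.913534 dB/m
Total Att = 0.913534 * 3.7 = 3.3801 dB


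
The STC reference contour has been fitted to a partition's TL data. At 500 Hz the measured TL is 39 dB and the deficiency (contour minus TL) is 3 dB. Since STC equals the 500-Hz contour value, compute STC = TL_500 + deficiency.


By ASTM E413, STC = value of the fitted reference contour at 500 Hz.
Contour value at 500 Hz = TL_500 + deficiency = 39 + 3 = 42
STC = 42


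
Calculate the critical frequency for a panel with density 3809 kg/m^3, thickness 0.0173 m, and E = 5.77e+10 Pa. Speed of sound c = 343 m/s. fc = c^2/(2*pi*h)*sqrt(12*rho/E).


12*rho/E = 12*3809/5.77e+10 = 7.92166e-07
sqrt(12*rho/E) = sqrt(7.92166e-07) = 0.000890037
c^2/(2*pi*h) = 343^2/(2*pi*0.0173) = 1.08234e+06
fc = 1.08234e+06 * 0.000890037 = 963.32 Hz


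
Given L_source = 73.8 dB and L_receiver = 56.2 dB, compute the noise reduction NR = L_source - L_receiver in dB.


NR = L_source - L_receiver (difference between source and receiving room levels)
NR = 73.8 - 56.2 = 17.6 dB


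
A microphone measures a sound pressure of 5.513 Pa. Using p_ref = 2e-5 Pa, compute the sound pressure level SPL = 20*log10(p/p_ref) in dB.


p / p_ref = 5.513 / 2e-5 = 275650
SPL = 20 * log10(275650) = 108.81 dB


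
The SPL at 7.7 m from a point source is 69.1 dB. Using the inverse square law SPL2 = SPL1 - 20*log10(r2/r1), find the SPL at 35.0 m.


r2/r1 = 35.0/7.7 = 4.54545
Correction = 20*log10(4.54545) = 13.1515 dB
SPL2 = 69.1 - 13.1515 = 55.948 dB


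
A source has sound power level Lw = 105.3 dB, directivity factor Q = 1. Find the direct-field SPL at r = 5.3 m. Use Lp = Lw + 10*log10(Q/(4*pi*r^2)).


4*pi*r^2 = 4*pi*5.3^2 = 352.989 m^2
Q / (4*pi*r^2) = 1 / 352.989 = 0.00283295
Lp = 105.3 + 10*log10(0.00283295) = 79.822 dB


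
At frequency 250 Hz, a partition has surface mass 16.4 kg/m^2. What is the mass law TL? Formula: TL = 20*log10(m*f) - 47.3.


m * f = 16.4 * 250 = 4100
20*log10(4100) = 72.2557 dB
TL = 72.2557 - 47.3 = 24.956 dB


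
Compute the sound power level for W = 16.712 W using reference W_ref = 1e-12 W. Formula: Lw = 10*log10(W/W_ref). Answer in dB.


W / W_ref = 16.712 / 1e-12 = 1.6712e+13
Lw = 10 * log10(1.6712e+13) = 132.23 dB


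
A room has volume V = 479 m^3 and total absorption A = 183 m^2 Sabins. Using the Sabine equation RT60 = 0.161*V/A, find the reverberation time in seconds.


RT60 = 0.161 * 479 / 183 = 0.42142 s


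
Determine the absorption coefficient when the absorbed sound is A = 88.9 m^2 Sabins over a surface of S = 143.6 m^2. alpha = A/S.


Absorption coefficient = absorbed power / incident power
alpha = A / S = 88.9 / 143.6 = 0.61908


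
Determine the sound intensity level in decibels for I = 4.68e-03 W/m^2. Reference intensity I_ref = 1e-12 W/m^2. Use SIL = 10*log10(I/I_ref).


I / I_ref = 4.68e-03 / 1e-12 = 4.68e+09
SIL = 10 * log10(4.68e+09) = 96.702 dB


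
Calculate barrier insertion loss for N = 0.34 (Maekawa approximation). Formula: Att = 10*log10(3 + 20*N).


3 + 20*N = 3 + 20*0.34 = 9.8
Att = 10*log10(9.8) = 9.9123 dB


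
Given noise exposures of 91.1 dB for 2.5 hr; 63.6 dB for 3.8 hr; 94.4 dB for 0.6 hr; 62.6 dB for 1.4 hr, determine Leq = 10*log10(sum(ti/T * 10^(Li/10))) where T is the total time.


T_total = 2.5 + 3.8 + 0.6 + 1.4 = 8.3 hr
(2.5/8.3) * 10^(91.1/10) = 3.88027e+08
(3.8/8.3) * 10^(63.6/10) = 1.04883e+06
(0.6/8.3) * 10^(94.4/10) = 1.99101e+08
(1.4/8.3) * 10^(62.6/10) = 306937
Sum = 3.88027e+08 + 1.04883e+06 + 1.99101e+08 + 306937 = 5.88484e+08
Leq = 10*log10(5.88484e+08) = 87.697 dB


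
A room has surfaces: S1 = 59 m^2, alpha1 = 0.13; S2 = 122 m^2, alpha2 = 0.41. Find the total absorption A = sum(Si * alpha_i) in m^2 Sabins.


59 * 0.13 = 7.67
122 * 0.41 = 50.02
A_total = 7.67 + 50.02 = 57.69 m^2


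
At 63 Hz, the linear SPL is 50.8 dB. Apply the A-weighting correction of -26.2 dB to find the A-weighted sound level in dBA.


A-weighting table: 63 Hz -> -26.2 dB correction
SPL_A = SPL + correction = 50.8 + (-26.2) = 24.6 dBA


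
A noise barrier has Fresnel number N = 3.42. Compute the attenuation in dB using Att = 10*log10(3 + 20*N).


3 + 20*N = 3 + 20*3.42 = 71.4
Att = 10*log10(71.4) = 18.537 dB


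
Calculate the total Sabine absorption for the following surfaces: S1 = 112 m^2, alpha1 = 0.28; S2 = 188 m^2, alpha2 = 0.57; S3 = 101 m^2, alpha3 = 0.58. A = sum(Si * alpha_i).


112 * 0.28 = 31.36
188 * 0.57 = 107.16
101 * 0.58 = 58.58
A_total = 31.36 + 107.16 + 58.58 = 197.1 m^2


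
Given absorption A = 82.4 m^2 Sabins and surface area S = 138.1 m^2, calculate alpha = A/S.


Absorption coefficient = absorbed power / incident power
alpha = A / S = 82.4 / 138.1 = 0.59667


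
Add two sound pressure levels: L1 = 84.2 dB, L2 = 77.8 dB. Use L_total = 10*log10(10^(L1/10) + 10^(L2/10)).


10^(84.2/10) = 2.63027e+08
10^(77.8/10) = 6.0256e+07
Sum = 2.63027e+08 + 6.0256e+07 = 3.23283e+08
L_total = 10*log10(3.23283e+08) = 85.096 dB


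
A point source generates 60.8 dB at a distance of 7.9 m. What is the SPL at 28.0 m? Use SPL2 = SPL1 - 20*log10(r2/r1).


r2/r1 = 28.0/7.9 = 3.5443
Correction = 20*log10(3.5443) = 10.9906 dB
SPL2 = 60.8 - 10.9906 = 49.809 dB


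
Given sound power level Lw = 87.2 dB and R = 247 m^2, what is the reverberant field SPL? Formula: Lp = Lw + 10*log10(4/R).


4/R = 4/247 = 0.0161943
Lp = 87.2 + 10*log10(0.0161943) = 69.294 dB


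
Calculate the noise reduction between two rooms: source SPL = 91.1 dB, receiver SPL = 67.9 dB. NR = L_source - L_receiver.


NR = L_source - L_receiver (difference between source and receiving room levels)
NR = 91.1 - 67.9 = 23.2 dB


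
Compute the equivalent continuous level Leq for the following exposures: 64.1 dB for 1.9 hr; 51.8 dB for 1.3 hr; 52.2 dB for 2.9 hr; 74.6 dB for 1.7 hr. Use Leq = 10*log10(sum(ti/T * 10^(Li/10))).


T_total = 1.9 + 1.3 + 2.9 + 1.7 = 7.8 hr
(1.9/7.8) * 10^(64.1/10) = 626122
(1.3/7.8) * 10^(51.8/10) = 25226
(2.9/7.8) * 10^(52.2/10) = 61702.6
(1.7/7.8) * 10^(74.6/10) = 6.28571e+06
Sum = 626122 + 25226 + 61702.6 + 6.28571e+06 = 6.99876e+06
Leq = 10*log10(6.99876e+06) = 68.45 dB


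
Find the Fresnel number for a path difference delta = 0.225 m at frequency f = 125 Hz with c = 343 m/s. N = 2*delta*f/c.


N = 2*delta*f/c = 2*delta/lambda, where lambda = c/f
lambda = 343 / 125 = 2.744 m
N = 2 * 0.225 / 2.744 = 0.16399


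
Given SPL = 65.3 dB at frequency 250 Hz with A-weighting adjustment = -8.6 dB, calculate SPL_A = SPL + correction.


A-weighting table: 250 Hz -> -8.6 dB correction
SPL_A = SPL + correction = 65.3 + (-8.6) = 56.7 dBA


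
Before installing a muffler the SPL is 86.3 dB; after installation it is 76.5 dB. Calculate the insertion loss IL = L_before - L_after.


Insertion loss = SPL without muffler - SPL with muffler
IL = 86.3 - 76.5 = 9.8 dB


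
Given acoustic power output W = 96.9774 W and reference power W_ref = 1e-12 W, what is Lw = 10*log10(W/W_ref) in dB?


W / W_ref = 96.9774 / 1e-12 = 9.69774e+13
Lw = 10 * log10(9.69774e+13) = 139.87 dB


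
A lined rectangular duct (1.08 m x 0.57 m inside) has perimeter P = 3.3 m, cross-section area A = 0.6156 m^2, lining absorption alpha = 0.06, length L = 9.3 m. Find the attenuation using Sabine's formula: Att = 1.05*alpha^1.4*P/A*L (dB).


alpha^1.4 = 0.06^1.4 = 0.0194721
Attenuation rate = 1.05 * alpha^1.4 * P / A
= 1.05 * 0.0194721 * 3.3 / 0.6156 = 0.109602 dB/m
Total Att = 0.109602 * 9.3 = 1.0193 dB


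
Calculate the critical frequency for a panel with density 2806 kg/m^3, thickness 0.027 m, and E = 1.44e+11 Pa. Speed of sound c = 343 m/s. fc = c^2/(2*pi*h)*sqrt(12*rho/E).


12*rho/E = 12*2806/1.44e+11 = 2.33833e-07
sqrt(12*rho/E) = sqrt(2.33833e-07) = 0.000483563
c^2/(2*pi*h) = 343^2/(2*pi*0.027) = 693497
fc = 693497 * 0.000483563 = 335.35 Hz


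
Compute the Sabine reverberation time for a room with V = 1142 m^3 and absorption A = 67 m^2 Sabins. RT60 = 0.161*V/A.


RT60 = 0.161 * 1142 / 67 = 2.7442 s


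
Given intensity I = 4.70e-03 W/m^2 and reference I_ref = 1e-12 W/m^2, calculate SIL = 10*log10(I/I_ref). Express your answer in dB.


I / I_ref = 4.70e-03 / 1e-12 = 4.7e+09
SIL = 10 * log10(4.7e+09) = 96.721 dB


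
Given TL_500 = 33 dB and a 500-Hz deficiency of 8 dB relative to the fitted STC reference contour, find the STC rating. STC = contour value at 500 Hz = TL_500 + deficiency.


By ASTM E413, STC = value of the fitted reference contour at 500 Hz.
Contour value at 500 Hz = TL_500 + deficiency = 33 + 8 = 41
STC = 41


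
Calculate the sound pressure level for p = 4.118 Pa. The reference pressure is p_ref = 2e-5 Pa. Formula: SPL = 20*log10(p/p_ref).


p / p_ref = 4.118 / 2e-5 = 205900
SPL = 20 * log10(205900) = 106.27 dB


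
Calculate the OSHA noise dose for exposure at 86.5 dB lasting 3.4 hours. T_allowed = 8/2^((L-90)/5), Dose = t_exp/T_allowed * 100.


T_allowed = 8 / 2^((86.5 - 90)/5) = 12.996 hr
Dose = 3.4 / 12.996 * 100 = 26.162 %


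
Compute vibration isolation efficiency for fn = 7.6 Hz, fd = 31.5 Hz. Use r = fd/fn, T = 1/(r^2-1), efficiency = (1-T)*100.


r = 31.5 / 7.6 = 4.14474
r^2 - 1 = 4.14474^2 - 1 = 16.1789
T = 1/16.1789 = 0.0618089
Efficiency = (1 - 0.0618089)*100 = 93.819 %


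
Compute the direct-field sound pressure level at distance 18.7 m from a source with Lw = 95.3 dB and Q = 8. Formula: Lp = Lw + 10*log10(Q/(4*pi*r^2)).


4*pi*r^2 = 4*pi*18.7^2 = 4394.33 m^2
Q / (4*pi*r^2) = 8 / 4394.33 = 0.00182053
Lp = 95.3 + 10*log10(0.00182053) = 67.902 dB


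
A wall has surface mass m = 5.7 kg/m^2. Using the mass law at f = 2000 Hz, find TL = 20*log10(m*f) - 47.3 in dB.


m * f = 5.7 * 2000 = 11400
20*log10(11400) = 81.1381 dB
TL = 81.1381 - 47.3 = 33.838 dB


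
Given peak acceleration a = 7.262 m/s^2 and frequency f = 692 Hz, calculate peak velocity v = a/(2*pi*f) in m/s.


omega = 2*pi*f = 2*pi*692 = 4347.96 rad/s
v = a / omega = 7.262 / 4347.96 = 0.0016702 m/s


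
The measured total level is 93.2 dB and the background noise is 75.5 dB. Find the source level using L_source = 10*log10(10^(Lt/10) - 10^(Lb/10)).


10^(93.2/10) = 2.0893e+09
10^(75.5/10) = 3.54813e+07
Difference = 2.0893e+09 - 3.54813e+07 = 2.05382e+09
L_source = 10*log10(2.05382e+09) = 93.126 dB


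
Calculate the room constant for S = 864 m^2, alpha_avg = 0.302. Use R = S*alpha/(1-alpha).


R = 864 * 0.302 / (1 - 0.302) = 373.82 m^2


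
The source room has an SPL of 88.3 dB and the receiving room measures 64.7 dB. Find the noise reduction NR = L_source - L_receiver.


NR = L_source - L_receiver (difference between source and receiving room levels)
NR = 88.3 - 64.7 = 23.6 dB


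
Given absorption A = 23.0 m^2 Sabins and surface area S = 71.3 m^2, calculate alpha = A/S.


Absorption coefficient = absorbed power / incident power
alpha = A / S = 23.0 / 71.3 = 0.32258


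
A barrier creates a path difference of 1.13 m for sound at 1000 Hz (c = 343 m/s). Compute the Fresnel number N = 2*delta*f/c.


N = 2*delta*f/c = 2*delta/lambda, where lambda = c/f
lambda = 343 / 1000 = 0.343 m
N = 2 * 1.13 / 0.343 = 6.5889


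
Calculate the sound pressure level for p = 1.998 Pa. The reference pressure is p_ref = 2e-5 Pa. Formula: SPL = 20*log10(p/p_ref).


p / p_ref = 1.998 / 2e-5 = 99900
SPL = 20 * log10(99900) = 99.991 dB


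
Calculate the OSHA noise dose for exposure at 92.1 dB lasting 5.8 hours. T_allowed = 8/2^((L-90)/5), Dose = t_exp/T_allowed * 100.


T_allowed = 8 / 2^((92.1 - 90)/5) = 5.9794 hr
Dose = 5.8 / 5.9794 * 100 = 97 %


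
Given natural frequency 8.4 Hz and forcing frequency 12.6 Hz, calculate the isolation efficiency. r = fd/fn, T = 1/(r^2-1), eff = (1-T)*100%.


r = 12.6 / 8.4 = 1.5
r^2 - 1 = 1.5^2 - 1 = 1.25
T = 1/1.25 = 0.8
Efficiency = (1 - 0.8)*100 = 20 %


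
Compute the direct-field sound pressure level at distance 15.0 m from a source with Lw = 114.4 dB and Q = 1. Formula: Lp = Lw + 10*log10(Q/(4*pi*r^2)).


4*pi*r^2 = 4*pi*15.0^2 = 2827.43 m^2
Q / (4*pi*r^2) = 1 / 2827.43 = 0.000353678
Lp = 114.4 + 10*log10(0.000353678) = 79.886 dB


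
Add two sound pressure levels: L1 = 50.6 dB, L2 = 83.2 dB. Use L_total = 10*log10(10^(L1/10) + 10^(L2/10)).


10^(50.6/10) = 114815
10^(83.2/10) = 2.0893e+08
Sum = 114815 + 2.0893e+08 = 2.09045e+08
L_total = 10*log10(2.09045e+08) = 83.202 dB


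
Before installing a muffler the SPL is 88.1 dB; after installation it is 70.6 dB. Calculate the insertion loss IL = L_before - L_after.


Insertion loss = SPL without muffler - SPL with muffler
IL = 88.1 - 70.6 = 17.5 dB


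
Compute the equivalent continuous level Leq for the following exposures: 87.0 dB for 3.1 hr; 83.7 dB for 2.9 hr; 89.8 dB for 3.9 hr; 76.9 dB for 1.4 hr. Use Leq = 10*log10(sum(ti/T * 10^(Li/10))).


T_total = 3.1 + 2.9 + 3.9 + 1.4 = 11.3 hr
(3.1/11.3) * 10^(87.0/10) = 1.37494e+08
(2.9/11.3) * 10^(83.7/10) = 6.01616e+07
(3.9/11.3) * 10^(89.8/10) = 3.29599e+08
(1.4/11.3) * 10^(76.9/10) = 6.06806e+06
Sum = 1.37494e+08 + 6.01616e+07 + 3.29599e+08 + 6.06806e+06 = 5.33323e+08
Leq = 10*log10(5.33323e+08) = 87.27 dB


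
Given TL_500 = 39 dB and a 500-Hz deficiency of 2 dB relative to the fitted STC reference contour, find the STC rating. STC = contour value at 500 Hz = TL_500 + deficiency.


By ASTM E413, STC = value of the fitted reference contour at 500 Hz.
Contour value at 500 Hz = TL_500 + deficiency = 39 + 2 = 41
STC = 41


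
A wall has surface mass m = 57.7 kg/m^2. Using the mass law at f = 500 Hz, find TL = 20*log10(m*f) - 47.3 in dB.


m * f = 57.7 * 500 = 28850
20*log10(28850) = 89.2029 dB
TL = 89.2029 - 47.3 = 41.903 dB


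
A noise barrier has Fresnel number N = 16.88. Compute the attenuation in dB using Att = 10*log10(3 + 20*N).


3 + 20*N = 3 + 20*16.88 = 340.6
Att = 10*log10(340.6) = 25.322 dB


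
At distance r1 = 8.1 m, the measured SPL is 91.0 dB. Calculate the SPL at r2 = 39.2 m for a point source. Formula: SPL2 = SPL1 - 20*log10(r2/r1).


r2/r1 = 39.2/8.1 = 4.83951
Correction = 20*log10(4.83951) = 13.696 dB
SPL2 = 91.0 - 13.696 = 77.304 dB


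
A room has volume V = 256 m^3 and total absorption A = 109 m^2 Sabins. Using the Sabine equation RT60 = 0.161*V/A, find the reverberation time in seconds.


RT60 = 0.161 * 256 / 109 = 0.37813 s


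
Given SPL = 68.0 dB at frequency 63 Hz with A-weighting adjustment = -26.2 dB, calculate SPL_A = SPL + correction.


A-weighting table: 63 Hz -> -26.2 dB correction
SPL_A = SPL + correction = 68.0 + (-26.2) = 41.8 dBA


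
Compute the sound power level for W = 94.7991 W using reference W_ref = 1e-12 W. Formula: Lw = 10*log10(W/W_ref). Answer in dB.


W / W_ref = 94.7991 / 1e-12 = 9.47991e+13
Lw = 10 * log10(9.47991e+13) = 139.77 dB


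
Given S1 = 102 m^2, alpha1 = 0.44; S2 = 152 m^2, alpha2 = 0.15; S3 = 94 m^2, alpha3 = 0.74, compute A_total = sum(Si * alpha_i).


102 * 0.44 = 44.88
152 * 0.15 = 22.8
94 * 0.74 = 69.56
A_total = 44.88 + 22.8 + 69.56 = 137.24 m^2


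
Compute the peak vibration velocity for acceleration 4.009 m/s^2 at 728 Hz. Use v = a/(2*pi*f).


omega = 2*pi*f = 2*pi*728 = 4574.16 rad/s
v = a / omega = 4.009 / 4574.16 = 0.00087645 m/s


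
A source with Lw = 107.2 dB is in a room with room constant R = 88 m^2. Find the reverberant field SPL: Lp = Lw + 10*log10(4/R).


4/R = 4/88 = 0.0454545
Lp = 107.2 + 10*log10(0.0454545) = 93.776 dB


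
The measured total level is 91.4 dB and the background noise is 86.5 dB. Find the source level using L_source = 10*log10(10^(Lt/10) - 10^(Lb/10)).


10^(91.4/10) = 1.38038e+09
10^(86.5/10) = 4.46684e+08
Difference = 1.38038e+09 - 4.46684e+08 = 9.33696e+08
L_source = 10*log10(9.33696e+08) = 89.702 dB


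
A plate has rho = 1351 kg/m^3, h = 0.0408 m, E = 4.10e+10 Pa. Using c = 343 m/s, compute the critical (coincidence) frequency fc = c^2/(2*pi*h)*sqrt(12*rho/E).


12*rho/E = 12*1351/4.10e+10 = 3.95415e-07
sqrt(12*rho/E) = sqrt(3.95415e-07) = 0.00062882
c^2/(2*pi*h) = 343^2/(2*pi*0.0408) = 458932
fc = 458932 * 0.00062882 = 288.59 Hz


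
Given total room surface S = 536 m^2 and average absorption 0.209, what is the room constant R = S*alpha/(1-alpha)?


R = 536 * 0.209 / (1 - 0.209) = 141.62 m^2


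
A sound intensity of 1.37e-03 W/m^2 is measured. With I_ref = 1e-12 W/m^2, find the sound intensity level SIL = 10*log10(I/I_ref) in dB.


I / I_ref = 1.37e-03 / 1e-12 = 1.37e+09
SIL = 10 * log10(1.37e+09) = 91.367 dB


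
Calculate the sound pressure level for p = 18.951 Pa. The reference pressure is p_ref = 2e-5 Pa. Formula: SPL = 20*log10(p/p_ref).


p / p_ref = 18.951 / 2e-5 = 947550
SPL = 20 * log10(947550) = 119.53 dB


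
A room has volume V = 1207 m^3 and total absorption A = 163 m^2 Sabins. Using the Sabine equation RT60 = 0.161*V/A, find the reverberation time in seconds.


RT60 = 0.161 * 1207 / 163 = 1.1922 s


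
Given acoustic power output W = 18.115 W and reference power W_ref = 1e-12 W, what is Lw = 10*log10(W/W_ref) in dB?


W / W_ref = 18.115 / 1e-12 = 1.8115e+13
Lw = 10 * log10(1.8115e+13) = 132.58 dB


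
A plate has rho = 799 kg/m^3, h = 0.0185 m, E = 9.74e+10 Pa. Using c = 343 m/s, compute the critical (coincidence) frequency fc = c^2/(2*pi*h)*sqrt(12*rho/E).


12*rho/E = 12*799/9.74e+10 = 9.84394e-08
sqrt(12*rho/E) = sqrt(9.84394e-08) = 0.000313751
c^2/(2*pi*h) = 343^2/(2*pi*0.0185) = 1.01213e+06
fc = 1.01213e+06 * 0.000313751 = 317.56 Hz
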